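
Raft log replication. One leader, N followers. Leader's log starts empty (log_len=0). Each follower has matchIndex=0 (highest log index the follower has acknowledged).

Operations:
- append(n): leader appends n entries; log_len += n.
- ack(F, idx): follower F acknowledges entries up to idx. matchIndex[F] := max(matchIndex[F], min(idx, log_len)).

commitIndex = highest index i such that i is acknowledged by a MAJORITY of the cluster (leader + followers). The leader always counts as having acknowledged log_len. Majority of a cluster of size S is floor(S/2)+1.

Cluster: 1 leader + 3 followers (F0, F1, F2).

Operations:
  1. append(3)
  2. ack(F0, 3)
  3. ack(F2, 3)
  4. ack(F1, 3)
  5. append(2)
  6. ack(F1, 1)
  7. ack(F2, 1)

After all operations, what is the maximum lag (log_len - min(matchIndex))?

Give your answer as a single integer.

Op 1: append 3 -> log_len=3
Op 2: F0 acks idx 3 -> match: F0=3 F1=0 F2=0; commitIndex=0
Op 3: F2 acks idx 3 -> match: F0=3 F1=0 F2=3; commitIndex=3
Op 4: F1 acks idx 3 -> match: F0=3 F1=3 F2=3; commitIndex=3
Op 5: append 2 -> log_len=5
Op 6: F1 acks idx 1 -> match: F0=3 F1=3 F2=3; commitIndex=3
Op 7: F2 acks idx 1 -> match: F0=3 F1=3 F2=3; commitIndex=3

Answer: 2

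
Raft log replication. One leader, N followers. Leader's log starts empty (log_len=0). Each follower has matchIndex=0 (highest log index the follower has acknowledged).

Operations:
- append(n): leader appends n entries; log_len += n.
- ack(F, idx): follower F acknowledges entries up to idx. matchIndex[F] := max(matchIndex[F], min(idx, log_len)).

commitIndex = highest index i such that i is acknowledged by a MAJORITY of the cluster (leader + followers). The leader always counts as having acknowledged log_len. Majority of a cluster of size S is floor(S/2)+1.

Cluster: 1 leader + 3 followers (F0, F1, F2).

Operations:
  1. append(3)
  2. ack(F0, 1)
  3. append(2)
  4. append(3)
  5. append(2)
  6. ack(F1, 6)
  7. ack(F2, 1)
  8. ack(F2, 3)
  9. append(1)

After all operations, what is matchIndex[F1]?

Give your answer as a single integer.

Op 1: append 3 -> log_len=3
Op 2: F0 acks idx 1 -> match: F0=1 F1=0 F2=0; commitIndex=0
Op 3: append 2 -> log_len=5
Op 4: append 3 -> log_len=8
Op 5: append 2 -> log_len=10
Op 6: F1 acks idx 6 -> match: F0=1 F1=6 F2=0; commitIndex=1
Op 7: F2 acks idx 1 -> match: F0=1 F1=6 F2=1; commitIndex=1
Op 8: F2 acks idx 3 -> match: F0=1 F1=6 F2=3; commitIndex=3
Op 9: append 1 -> log_len=11

Answer: 6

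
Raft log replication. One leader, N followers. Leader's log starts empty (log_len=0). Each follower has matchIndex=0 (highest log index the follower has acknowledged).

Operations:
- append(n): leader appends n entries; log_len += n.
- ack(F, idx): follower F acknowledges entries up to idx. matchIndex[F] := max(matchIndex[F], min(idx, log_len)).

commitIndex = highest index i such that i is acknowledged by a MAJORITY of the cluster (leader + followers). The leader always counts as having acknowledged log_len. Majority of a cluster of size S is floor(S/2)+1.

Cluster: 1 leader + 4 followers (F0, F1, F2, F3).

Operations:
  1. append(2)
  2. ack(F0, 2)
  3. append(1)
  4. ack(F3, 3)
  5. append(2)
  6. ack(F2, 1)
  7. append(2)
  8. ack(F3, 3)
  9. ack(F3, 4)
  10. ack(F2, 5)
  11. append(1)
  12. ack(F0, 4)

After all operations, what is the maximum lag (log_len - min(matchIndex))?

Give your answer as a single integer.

Answer: 8

Derivation:
Op 1: append 2 -> log_len=2
Op 2: F0 acks idx 2 -> match: F0=2 F1=0 F2=0 F3=0; commitIndex=0
Op 3: append 1 -> log_len=3
Op 4: F3 acks idx 3 -> match: F0=2 F1=0 F2=0 F3=3; commitIndex=2
Op 5: append 2 -> log_len=5
Op 6: F2 acks idx 1 -> match: F0=2 F1=0 F2=1 F3=3; commitIndex=2
Op 7: append 2 -> log_len=7
Op 8: F3 acks idx 3 -> match: F0=2 F1=0 F2=1 F3=3; commitIndex=2
Op 9: F3 acks idx 4 -> match: F0=2 F1=0 F2=1 F3=4; commitIndex=2
Op 10: F2 acks idx 5 -> match: F0=2 F1=0 F2=5 F3=4; commitIndex=4
Op 11: append 1 -> log_len=8
Op 12: F0 acks idx 4 -> match: F0=4 F1=0 F2=5 F3=4; commitIndex=4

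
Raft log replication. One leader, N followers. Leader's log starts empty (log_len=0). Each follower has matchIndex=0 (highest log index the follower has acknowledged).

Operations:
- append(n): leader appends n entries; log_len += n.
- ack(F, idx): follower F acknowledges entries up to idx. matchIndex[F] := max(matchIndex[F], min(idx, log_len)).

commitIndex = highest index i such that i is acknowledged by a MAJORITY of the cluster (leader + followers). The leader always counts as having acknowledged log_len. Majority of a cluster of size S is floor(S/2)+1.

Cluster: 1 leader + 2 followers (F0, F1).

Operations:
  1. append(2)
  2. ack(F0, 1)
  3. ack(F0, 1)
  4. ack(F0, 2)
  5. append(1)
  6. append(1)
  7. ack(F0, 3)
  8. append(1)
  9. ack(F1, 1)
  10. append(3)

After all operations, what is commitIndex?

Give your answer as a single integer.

Answer: 3

Derivation:
Op 1: append 2 -> log_len=2
Op 2: F0 acks idx 1 -> match: F0=1 F1=0; commitIndex=1
Op 3: F0 acks idx 1 -> match: F0=1 F1=0; commitIndex=1
Op 4: F0 acks idx 2 -> match: F0=2 F1=0; commitIndex=2
Op 5: append 1 -> log_len=3
Op 6: append 1 -> log_len=4
Op 7: F0 acks idx 3 -> match: F0=3 F1=0; commitIndex=3
Op 8: append 1 -> log_len=5
Op 9: F1 acks idx 1 -> match: F0=3 F1=1; commitIndex=3
Op 10: append 3 -> log_len=8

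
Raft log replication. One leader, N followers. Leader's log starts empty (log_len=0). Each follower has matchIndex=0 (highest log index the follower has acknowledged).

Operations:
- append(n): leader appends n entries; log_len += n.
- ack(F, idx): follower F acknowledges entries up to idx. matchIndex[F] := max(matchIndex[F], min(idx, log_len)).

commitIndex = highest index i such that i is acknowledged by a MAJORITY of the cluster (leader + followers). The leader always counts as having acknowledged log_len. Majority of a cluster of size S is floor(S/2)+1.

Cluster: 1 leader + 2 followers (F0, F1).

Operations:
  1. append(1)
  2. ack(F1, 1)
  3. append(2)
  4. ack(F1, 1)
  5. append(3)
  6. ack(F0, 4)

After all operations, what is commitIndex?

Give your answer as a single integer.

Answer: 4

Derivation:
Op 1: append 1 -> log_len=1
Op 2: F1 acks idx 1 -> match: F0=0 F1=1; commitIndex=1
Op 3: append 2 -> log_len=3
Op 4: F1 acks idx 1 -> match: F0=0 F1=1; commitIndex=1
Op 5: append 3 -> log_len=6
Op 6: F0 acks idx 4 -> match: F0=4 F1=1; commitIndex=4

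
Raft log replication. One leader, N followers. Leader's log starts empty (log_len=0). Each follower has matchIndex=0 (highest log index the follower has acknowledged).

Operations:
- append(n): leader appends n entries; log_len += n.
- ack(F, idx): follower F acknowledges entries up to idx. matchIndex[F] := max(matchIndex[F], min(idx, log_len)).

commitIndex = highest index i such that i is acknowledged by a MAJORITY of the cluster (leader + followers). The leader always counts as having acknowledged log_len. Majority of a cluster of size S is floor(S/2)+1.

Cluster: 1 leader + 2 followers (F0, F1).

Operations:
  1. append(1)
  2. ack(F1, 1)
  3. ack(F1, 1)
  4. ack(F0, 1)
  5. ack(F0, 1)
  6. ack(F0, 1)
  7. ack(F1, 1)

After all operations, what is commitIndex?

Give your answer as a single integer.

Answer: 1

Derivation:
Op 1: append 1 -> log_len=1
Op 2: F1 acks idx 1 -> match: F0=0 F1=1; commitIndex=1
Op 3: F1 acks idx 1 -> match: F0=0 F1=1; commitIndex=1
Op 4: F0 acks idx 1 -> match: F0=1 F1=1; commitIndex=1
Op 5: F0 acks idx 1 -> match: F0=1 F1=1; commitIndex=1
Op 6: F0 acks idx 1 -> match: F0=1 F1=1; commitIndex=1
Op 7: F1 acks idx 1 -> match: F0=1 F1=1; commitIndex=1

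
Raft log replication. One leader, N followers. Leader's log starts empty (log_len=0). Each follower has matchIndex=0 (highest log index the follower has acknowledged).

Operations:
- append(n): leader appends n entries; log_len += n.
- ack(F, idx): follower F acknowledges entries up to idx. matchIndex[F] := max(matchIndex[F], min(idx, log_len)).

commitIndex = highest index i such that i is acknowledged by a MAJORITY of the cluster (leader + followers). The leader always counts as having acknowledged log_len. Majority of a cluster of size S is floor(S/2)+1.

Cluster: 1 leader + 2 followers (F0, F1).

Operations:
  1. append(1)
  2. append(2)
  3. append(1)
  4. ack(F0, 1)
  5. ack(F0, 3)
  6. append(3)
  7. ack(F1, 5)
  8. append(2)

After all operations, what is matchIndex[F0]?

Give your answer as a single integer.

Answer: 3

Derivation:
Op 1: append 1 -> log_len=1
Op 2: append 2 -> log_len=3
Op 3: append 1 -> log_len=4
Op 4: F0 acks idx 1 -> match: F0=1 F1=0; commitIndex=1
Op 5: F0 acks idx 3 -> match: F0=3 F1=0; commitIndex=3
Op 6: append 3 -> log_len=7
Op 7: F1 acks idx 5 -> match: F0=3 F1=5; commitIndex=5
Op 8: append 2 -> log_len=9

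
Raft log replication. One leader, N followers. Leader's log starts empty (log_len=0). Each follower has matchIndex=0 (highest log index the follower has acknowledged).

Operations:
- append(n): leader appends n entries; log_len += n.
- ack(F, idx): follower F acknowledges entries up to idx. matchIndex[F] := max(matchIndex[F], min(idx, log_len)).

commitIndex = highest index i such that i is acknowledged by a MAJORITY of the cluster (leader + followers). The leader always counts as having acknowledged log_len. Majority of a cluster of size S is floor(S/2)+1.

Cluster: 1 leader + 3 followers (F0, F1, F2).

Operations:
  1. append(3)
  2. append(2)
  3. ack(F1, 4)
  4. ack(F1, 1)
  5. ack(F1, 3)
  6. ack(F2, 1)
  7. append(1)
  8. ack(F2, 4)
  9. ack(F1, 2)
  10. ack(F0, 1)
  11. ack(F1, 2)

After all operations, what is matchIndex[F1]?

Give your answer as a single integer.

Answer: 4

Derivation:
Op 1: append 3 -> log_len=3
Op 2: append 2 -> log_len=5
Op 3: F1 acks idx 4 -> match: F0=0 F1=4 F2=0; commitIndex=0
Op 4: F1 acks idx 1 -> match: F0=0 F1=4 F2=0; commitIndex=0
Op 5: F1 acks idx 3 -> match: F0=0 F1=4 F2=0; commitIndex=0
Op 6: F2 acks idx 1 -> match: F0=0 F1=4 F2=1; commitIndex=1
Op 7: append 1 -> log_len=6
Op 8: F2 acks idx 4 -> match: F0=0 F1=4 F2=4; commitIndex=4
Op 9: F1 acks idx 2 -> match: F0=0 F1=4 F2=4; commitIndex=4
Op 10: F0 acks idx 1 -> match: F0=1 F1=4 F2=4; commitIndex=4
Op 11: F1 acks idx 2 -> match: F0=1 F1=4 F2=4; commitIndex=4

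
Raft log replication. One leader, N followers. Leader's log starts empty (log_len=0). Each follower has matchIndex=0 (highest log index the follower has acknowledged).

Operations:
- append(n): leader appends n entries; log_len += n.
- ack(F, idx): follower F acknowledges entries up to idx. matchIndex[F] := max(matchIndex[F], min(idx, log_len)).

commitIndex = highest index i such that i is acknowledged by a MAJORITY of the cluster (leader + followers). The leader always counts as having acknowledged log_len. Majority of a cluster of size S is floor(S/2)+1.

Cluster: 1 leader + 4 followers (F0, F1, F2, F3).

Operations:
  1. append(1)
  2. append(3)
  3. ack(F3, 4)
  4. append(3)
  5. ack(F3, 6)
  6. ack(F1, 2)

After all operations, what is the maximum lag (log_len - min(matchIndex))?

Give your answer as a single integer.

Answer: 7

Derivation:
Op 1: append 1 -> log_len=1
Op 2: append 3 -> log_len=4
Op 3: F3 acks idx 4 -> match: F0=0 F1=0 F2=0 F3=4; commitIndex=0
Op 4: append 3 -> log_len=7
Op 5: F3 acks idx 6 -> match: F0=0 F1=0 F2=0 F3=6; commitIndex=0
Op 6: F1 acks idx 2 -> match: F0=0 F1=2 F2=0 F3=6; commitIndex=2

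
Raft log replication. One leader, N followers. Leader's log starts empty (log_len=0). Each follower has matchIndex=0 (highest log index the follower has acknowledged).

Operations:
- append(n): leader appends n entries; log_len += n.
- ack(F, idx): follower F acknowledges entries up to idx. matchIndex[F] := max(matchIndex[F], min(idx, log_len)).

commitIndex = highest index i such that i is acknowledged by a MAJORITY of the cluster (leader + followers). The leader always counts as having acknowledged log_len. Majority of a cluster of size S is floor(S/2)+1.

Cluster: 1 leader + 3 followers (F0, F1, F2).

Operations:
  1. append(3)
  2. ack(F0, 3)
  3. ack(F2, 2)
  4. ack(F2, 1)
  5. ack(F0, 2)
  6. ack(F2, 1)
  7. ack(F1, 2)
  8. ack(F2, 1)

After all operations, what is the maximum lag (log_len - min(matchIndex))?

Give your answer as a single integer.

Op 1: append 3 -> log_len=3
Op 2: F0 acks idx 3 -> match: F0=3 F1=0 F2=0; commitIndex=0
Op 3: F2 acks idx 2 -> match: F0=3 F1=0 F2=2; commitIndex=2
Op 4: F2 acks idx 1 -> match: F0=3 F1=0 F2=2; commitIndex=2
Op 5: F0 acks idx 2 -> match: F0=3 F1=0 F2=2; commitIndex=2
Op 6: F2 acks idx 1 -> match: F0=3 F1=0 F2=2; commitIndex=2
Op 7: F1 acks idx 2 -> match: F0=3 F1=2 F2=2; commitIndex=2
Op 8: F2 acks idx 1 -> match: F0=3 F1=2 F2=2; commitIndex=2

Answer: 1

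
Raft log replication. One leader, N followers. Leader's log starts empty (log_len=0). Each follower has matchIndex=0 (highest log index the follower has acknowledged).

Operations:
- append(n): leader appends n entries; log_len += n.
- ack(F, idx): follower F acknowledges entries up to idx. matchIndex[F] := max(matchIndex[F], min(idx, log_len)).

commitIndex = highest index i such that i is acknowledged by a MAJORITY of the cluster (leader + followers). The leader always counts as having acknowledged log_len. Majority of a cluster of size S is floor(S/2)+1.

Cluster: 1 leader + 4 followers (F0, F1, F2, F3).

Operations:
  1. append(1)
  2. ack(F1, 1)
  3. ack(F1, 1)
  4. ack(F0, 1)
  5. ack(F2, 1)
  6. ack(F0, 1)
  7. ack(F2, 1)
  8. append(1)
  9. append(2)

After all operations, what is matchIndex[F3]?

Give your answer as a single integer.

Answer: 0

Derivation:
Op 1: append 1 -> log_len=1
Op 2: F1 acks idx 1 -> match: F0=0 F1=1 F2=0 F3=0; commitIndex=0
Op 3: F1 acks idx 1 -> match: F0=0 F1=1 F2=0 F3=0; commitIndex=0
Op 4: F0 acks idx 1 -> match: F0=1 F1=1 F2=0 F3=0; commitIndex=1
Op 5: F2 acks idx 1 -> match: F0=1 F1=1 F2=1 F3=0; commitIndex=1
Op 6: F0 acks idx 1 -> match: F0=1 F1=1 F2=1 F3=0; commitIndex=1
Op 7: F2 acks idx 1 -> match: F0=1 F1=1 F2=1 F3=0; commitIndex=1
Op 8: append 1 -> log_len=2
Op 9: append 2 -> log_len=4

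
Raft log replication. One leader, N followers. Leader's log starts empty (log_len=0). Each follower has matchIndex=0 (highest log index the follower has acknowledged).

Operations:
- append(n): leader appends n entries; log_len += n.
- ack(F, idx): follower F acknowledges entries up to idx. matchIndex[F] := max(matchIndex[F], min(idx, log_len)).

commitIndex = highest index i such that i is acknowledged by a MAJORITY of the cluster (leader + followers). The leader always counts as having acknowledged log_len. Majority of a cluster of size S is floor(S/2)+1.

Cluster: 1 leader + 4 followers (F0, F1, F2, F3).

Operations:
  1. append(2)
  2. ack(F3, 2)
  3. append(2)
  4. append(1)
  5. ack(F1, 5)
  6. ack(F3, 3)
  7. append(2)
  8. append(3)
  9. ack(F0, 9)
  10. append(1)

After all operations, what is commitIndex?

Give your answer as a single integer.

Answer: 5

Derivation:
Op 1: append 2 -> log_len=2
Op 2: F3 acks idx 2 -> match: F0=0 F1=0 F2=0 F3=2; commitIndex=0
Op 3: append 2 -> log_len=4
Op 4: append 1 -> log_len=5
Op 5: F1 acks idx 5 -> match: F0=0 F1=5 F2=0 F3=2; commitIndex=2
Op 6: F3 acks idx 3 -> match: F0=0 F1=5 F2=0 F3=3; commitIndex=3
Op 7: append 2 -> log_len=7
Op 8: append 3 -> log_len=10
Op 9: F0 acks idx 9 -> match: F0=9 F1=5 F2=0 F3=3; commitIndex=5
Op 10: append 1 -> log_len=11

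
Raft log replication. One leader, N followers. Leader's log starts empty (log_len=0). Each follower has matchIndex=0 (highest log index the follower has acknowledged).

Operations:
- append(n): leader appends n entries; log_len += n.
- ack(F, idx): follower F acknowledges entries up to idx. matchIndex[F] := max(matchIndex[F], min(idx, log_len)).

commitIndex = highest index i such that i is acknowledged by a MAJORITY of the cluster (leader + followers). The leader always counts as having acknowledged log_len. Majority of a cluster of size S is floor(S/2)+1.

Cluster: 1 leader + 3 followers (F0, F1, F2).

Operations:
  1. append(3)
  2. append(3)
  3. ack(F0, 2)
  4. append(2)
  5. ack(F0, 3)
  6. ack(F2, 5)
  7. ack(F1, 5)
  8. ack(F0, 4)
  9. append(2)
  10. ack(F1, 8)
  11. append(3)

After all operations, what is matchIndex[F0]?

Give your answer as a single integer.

Op 1: append 3 -> log_len=3
Op 2: append 3 -> log_len=6
Op 3: F0 acks idx 2 -> match: F0=2 F1=0 F2=0; commitIndex=0
Op 4: append 2 -> log_len=8
Op 5: F0 acks idx 3 -> match: F0=3 F1=0 F2=0; commitIndex=0
Op 6: F2 acks idx 5 -> match: F0=3 F1=0 F2=5; commitIndex=3
Op 7: F1 acks idx 5 -> match: F0=3 F1=5 F2=5; commitIndex=5
Op 8: F0 acks idx 4 -> match: F0=4 F1=5 F2=5; commitIndex=5
Op 9: append 2 -> log_len=10
Op 10: F1 acks idx 8 -> match: F0=4 F1=8 F2=5; commitIndex=5
Op 11: append 3 -> log_len=13

Answer: 4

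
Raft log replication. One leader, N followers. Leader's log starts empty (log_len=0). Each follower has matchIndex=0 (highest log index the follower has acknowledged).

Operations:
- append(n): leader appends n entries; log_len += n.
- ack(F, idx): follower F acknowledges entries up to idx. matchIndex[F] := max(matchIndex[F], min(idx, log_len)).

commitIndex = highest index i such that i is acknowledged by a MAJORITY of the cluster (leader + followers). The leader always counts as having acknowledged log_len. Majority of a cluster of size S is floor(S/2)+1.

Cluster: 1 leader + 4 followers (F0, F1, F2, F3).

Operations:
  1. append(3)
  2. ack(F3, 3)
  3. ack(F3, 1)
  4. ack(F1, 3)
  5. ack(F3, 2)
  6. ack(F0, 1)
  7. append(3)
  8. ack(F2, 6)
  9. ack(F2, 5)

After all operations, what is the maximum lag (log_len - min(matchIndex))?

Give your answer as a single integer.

Op 1: append 3 -> log_len=3
Op 2: F3 acks idx 3 -> match: F0=0 F1=0 F2=0 F3=3; commitIndex=0
Op 3: F3 acks idx 1 -> match: F0=0 F1=0 F2=0 F3=3; commitIndex=0
Op 4: F1 acks idx 3 -> match: F0=0 F1=3 F2=0 F3=3; commitIndex=3
Op 5: F3 acks idx 2 -> match: F0=0 F1=3 F2=0 F3=3; commitIndex=3
Op 6: F0 acks idx 1 -> match: F0=1 F1=3 F2=0 F3=3; commitIndex=3
Op 7: append 3 -> log_len=6
Op 8: F2 acks idx 6 -> match: F0=1 F1=3 F2=6 F3=3; commitIndex=3
Op 9: F2 acks idx 5 -> match: F0=1 F1=3 F2=6 F3=3; commitIndex=3

Answer: 5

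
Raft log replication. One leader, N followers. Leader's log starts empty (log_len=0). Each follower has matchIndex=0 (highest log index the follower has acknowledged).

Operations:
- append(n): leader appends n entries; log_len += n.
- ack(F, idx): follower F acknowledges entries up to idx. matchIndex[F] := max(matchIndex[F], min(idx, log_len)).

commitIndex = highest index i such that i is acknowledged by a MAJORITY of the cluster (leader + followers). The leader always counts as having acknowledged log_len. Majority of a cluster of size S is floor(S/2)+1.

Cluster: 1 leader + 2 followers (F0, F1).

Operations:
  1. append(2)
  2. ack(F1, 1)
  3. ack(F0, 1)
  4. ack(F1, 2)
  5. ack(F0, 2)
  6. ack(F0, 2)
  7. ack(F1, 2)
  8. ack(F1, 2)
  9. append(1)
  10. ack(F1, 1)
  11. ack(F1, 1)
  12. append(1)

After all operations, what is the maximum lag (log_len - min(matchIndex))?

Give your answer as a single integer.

Op 1: append 2 -> log_len=2
Op 2: F1 acks idx 1 -> match: F0=0 F1=1; commitIndex=1
Op 3: F0 acks idx 1 -> match: F0=1 F1=1; commitIndex=1
Op 4: F1 acks idx 2 -> match: F0=1 F1=2; commitIndex=2
Op 5: F0 acks idx 2 -> match: F0=2 F1=2; commitIndex=2
Op 6: F0 acks idx 2 -> match: F0=2 F1=2; commitIndex=2
Op 7: F1 acks idx 2 -> match: F0=2 F1=2; commitIndex=2
Op 8: F1 acks idx 2 -> match: F0=2 F1=2; commitIndex=2
Op 9: append 1 -> log_len=3
Op 10: F1 acks idx 1 -> match: F0=2 F1=2; commitIndex=2
Op 11: F1 acks idx 1 -> match: F0=2 F1=2; commitIndex=2
Op 12: append 1 -> log_len=4

Answer: 2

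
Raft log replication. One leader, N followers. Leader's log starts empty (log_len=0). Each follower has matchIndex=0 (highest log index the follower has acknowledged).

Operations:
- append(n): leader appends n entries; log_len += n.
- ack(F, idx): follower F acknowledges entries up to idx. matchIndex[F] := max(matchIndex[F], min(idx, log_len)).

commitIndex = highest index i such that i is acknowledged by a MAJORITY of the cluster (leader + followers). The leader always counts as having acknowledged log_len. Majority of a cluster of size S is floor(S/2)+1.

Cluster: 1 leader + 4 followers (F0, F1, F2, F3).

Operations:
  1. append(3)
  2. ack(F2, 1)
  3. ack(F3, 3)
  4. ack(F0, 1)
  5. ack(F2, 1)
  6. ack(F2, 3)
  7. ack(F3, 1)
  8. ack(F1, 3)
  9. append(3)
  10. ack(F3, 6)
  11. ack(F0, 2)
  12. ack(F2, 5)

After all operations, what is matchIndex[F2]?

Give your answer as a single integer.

Answer: 5

Derivation:
Op 1: append 3 -> log_len=3
Op 2: F2 acks idx 1 -> match: F0=0 F1=0 F2=1 F3=0; commitIndex=0
Op 3: F3 acks idx 3 -> match: F0=0 F1=0 F2=1 F3=3; commitIndex=1
Op 4: F0 acks idx 1 -> match: F0=1 F1=0 F2=1 F3=3; commitIndex=1
Op 5: F2 acks idx 1 -> match: F0=1 F1=0 F2=1 F3=3; commitIndex=1
Op 6: F2 acks idx 3 -> match: F0=1 F1=0 F2=3 F3=3; commitIndex=3
Op 7: F3 acks idx 1 -> match: F0=1 F1=0 F2=3 F3=3; commitIndex=3
Op 8: F1 acks idx 3 -> match: F0=1 F1=3 F2=3 F3=3; commitIndex=3
Op 9: append 3 -> log_len=6
Op 10: F3 acks idx 6 -> match: F0=1 F1=3 F2=3 F3=6; commitIndex=3
Op 11: F0 acks idx 2 -> match: F0=2 F1=3 F2=3 F3=6; commitIndex=3
Op 12: F2 acks idx 5 -> match: F0=2 F1=3 F2=5 F3=6; commitIndex=5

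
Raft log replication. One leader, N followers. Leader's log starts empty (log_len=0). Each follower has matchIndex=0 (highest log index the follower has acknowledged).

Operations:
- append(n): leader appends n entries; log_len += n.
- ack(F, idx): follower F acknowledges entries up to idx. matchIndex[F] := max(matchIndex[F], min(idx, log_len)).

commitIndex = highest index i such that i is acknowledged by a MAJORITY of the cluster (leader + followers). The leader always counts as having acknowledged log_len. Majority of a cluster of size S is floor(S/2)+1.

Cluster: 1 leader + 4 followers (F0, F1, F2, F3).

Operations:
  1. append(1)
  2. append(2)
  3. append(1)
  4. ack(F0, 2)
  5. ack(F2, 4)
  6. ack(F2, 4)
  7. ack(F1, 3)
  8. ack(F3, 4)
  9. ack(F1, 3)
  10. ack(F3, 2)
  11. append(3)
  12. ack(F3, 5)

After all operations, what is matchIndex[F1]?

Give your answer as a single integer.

Answer: 3

Derivation:
Op 1: append 1 -> log_len=1
Op 2: append 2 -> log_len=3
Op 3: append 1 -> log_len=4
Op 4: F0 acks idx 2 -> match: F0=2 F1=0 F2=0 F3=0; commitIndex=0
Op 5: F2 acks idx 4 -> match: F0=2 F1=0 F2=4 F3=0; commitIndex=2
Op 6: F2 acks idx 4 -> match: F0=2 F1=0 F2=4 F3=0; commitIndex=2
Op 7: F1 acks idx 3 -> match: F0=2 F1=3 F2=4 F3=0; commitIndex=3
Op 8: F3 acks idx 4 -> match: F0=2 F1=3 F2=4 F3=4; commitIndex=4
Op 9: F1 acks idx 3 -> match: F0=2 F1=3 F2=4 F3=4; commitIndex=4
Op 10: F3 acks idx 2 -> match: F0=2 F1=3 F2=4 F3=4; commitIndex=4
Op 11: append 3 -> log_len=7
Op 12: F3 acks idx 5 -> match: F0=2 F1=3 F2=4 F3=5; commitIndex=4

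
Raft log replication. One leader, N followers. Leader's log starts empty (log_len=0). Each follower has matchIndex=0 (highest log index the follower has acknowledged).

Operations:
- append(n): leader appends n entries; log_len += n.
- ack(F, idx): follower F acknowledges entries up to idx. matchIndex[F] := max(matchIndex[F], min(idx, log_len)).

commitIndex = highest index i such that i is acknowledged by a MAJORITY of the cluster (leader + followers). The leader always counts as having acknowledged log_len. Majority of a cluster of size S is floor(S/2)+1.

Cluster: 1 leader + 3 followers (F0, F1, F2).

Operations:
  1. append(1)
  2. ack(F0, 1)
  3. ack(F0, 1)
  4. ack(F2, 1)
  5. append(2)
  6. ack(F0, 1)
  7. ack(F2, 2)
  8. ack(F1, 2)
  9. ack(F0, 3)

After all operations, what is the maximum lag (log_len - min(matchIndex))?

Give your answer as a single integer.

Op 1: append 1 -> log_len=1
Op 2: F0 acks idx 1 -> match: F0=1 F1=0 F2=0; commitIndex=0
Op 3: F0 acks idx 1 -> match: F0=1 F1=0 F2=0; commitIndex=0
Op 4: F2 acks idx 1 -> match: F0=1 F1=0 F2=1; commitIndex=1
Op 5: append 2 -> log_len=3
Op 6: F0 acks idx 1 -> match: F0=1 F1=0 F2=1; commitIndex=1
Op 7: F2 acks idx 2 -> match: F0=1 F1=0 F2=2; commitIndex=1
Op 8: F1 acks idx 2 -> match: F0=1 F1=2 F2=2; commitIndex=2
Op 9: F0 acks idx 3 -> match: F0=3 F1=2 F2=2; commitIndex=2

Answer: 1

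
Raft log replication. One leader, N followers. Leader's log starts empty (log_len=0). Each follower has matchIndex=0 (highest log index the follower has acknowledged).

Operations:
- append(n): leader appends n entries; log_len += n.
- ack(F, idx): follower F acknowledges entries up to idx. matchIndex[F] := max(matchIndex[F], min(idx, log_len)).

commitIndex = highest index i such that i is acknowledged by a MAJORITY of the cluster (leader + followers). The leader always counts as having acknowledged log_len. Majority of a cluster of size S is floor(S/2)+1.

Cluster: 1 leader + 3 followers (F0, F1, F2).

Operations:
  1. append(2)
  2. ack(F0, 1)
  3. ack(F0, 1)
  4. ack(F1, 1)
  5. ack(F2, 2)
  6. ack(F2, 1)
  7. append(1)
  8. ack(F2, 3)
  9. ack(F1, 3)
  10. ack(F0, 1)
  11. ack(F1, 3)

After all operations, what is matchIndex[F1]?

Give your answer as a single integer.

Op 1: append 2 -> log_len=2
Op 2: F0 acks idx 1 -> match: F0=1 F1=0 F2=0; commitIndex=0
Op 3: F0 acks idx 1 -> match: F0=1 F1=0 F2=0; commitIndex=0
Op 4: F1 acks idx 1 -> match: F0=1 F1=1 F2=0; commitIndex=1
Op 5: F2 acks idx 2 -> match: F0=1 F1=1 F2=2; commitIndex=1
Op 6: F2 acks idx 1 -> match: F0=1 F1=1 F2=2; commitIndex=1
Op 7: append 1 -> log_len=3
Op 8: F2 acks idx 3 -> match: F0=1 F1=1 F2=3; commitIndex=1
Op 9: F1 acks idx 3 -> match: F0=1 F1=3 F2=3; commitIndex=3
Op 10: F0 acks idx 1 -> match: F0=1 F1=3 F2=3; commitIndex=3
Op 11: F1 acks idx 3 -> match: F0=1 F1=3 F2=3; commitIndex=3

Answer: 3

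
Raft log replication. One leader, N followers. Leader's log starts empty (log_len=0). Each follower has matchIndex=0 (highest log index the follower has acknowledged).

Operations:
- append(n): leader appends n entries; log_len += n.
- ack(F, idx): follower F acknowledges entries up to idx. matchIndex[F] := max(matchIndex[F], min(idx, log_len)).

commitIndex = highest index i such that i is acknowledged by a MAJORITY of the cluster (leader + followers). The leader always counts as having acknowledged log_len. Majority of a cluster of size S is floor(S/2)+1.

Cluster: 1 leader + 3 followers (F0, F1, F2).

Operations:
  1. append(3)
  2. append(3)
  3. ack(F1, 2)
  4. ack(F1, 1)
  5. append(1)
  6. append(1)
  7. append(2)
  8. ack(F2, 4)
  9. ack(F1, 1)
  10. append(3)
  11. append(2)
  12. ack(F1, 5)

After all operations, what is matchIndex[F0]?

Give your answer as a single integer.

Op 1: append 3 -> log_len=3
Op 2: append 3 -> log_len=6
Op 3: F1 acks idx 2 -> match: F0=0 F1=2 F2=0; commitIndex=0
Op 4: F1 acks idx 1 -> match: F0=0 F1=2 F2=0; commitIndex=0
Op 5: append 1 -> log_len=7
Op 6: append 1 -> log_len=8
Op 7: append 2 -> log_len=10
Op 8: F2 acks idx 4 -> match: F0=0 F1=2 F2=4; commitIndex=2
Op 9: F1 acks idx 1 -> match: F0=0 F1=2 F2=4; commitIndex=2
Op 10: append 3 -> log_len=13
Op 11: append 2 -> log_len=15
Op 12: F1 acks idx 5 -> match: F0=0 F1=5 F2=4; commitIndex=4

Answer: 0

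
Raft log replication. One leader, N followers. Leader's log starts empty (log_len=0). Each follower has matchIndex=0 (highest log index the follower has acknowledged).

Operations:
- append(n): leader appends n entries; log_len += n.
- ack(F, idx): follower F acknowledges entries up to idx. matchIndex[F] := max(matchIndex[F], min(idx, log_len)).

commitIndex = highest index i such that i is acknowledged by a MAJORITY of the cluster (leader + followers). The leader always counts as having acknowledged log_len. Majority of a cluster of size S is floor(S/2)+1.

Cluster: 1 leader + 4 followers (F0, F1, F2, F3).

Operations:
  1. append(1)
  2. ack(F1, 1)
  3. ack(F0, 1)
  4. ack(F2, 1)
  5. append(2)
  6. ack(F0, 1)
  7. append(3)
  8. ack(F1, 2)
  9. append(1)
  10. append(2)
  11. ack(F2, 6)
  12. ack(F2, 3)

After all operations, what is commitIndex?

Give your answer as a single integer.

Op 1: append 1 -> log_len=1
Op 2: F1 acks idx 1 -> match: F0=0 F1=1 F2=0 F3=0; commitIndex=0
Op 3: F0 acks idx 1 -> match: F0=1 F1=1 F2=0 F3=0; commitIndex=1
Op 4: F2 acks idx 1 -> match: F0=1 F1=1 F2=1 F3=0; commitIndex=1
Op 5: append 2 -> log_len=3
Op 6: F0 acks idx 1 -> match: F0=1 F1=1 F2=1 F3=0; commitIndex=1
Op 7: append 3 -> log_len=6
Op 8: F1 acks idx 2 -> match: F0=1 F1=2 F2=1 F3=0; commitIndex=1
Op 9: append 1 -> log_len=7
Op 10: append 2 -> log_len=9
Op 11: F2 acks idx 6 -> match: F0=1 F1=2 F2=6 F3=0; commitIndex=2
Op 12: F2 acks idx 3 -> match: F0=1 F1=2 F2=6 F3=0; commitIndex=2

Answer: 2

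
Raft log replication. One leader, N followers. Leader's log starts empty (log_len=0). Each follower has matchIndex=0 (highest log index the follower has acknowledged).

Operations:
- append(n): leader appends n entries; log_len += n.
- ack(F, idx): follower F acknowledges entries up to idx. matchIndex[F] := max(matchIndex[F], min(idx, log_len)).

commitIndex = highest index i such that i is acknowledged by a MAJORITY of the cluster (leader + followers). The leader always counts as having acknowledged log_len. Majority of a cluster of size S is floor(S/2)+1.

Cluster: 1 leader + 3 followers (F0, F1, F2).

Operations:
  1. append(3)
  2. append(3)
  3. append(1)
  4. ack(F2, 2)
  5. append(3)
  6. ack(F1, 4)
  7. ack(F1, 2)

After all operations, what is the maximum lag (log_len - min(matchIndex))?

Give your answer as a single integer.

Answer: 10

Derivation:
Op 1: append 3 -> log_len=3
Op 2: append 3 -> log_len=6
Op 3: append 1 -> log_len=7
Op 4: F2 acks idx 2 -> match: F0=0 F1=0 F2=2; commitIndex=0
Op 5: append 3 -> log_len=10
Op 6: F1 acks idx 4 -> match: F0=0 F1=4 F2=2; commitIndex=2
Op 7: F1 acks idx 2 -> match: F0=0 F1=4 F2=2; commitIndex=2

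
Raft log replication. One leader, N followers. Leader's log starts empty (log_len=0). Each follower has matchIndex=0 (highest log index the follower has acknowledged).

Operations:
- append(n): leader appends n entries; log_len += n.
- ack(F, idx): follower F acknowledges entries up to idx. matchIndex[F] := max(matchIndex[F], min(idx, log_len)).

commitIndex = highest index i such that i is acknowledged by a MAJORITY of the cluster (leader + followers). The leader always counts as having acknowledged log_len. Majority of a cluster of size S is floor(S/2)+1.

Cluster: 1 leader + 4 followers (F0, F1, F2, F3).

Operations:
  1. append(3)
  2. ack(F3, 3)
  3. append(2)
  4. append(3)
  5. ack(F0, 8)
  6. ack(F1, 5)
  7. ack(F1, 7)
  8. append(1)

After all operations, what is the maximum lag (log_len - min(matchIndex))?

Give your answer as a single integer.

Answer: 9

Derivation:
Op 1: append 3 -> log_len=3
Op 2: F3 acks idx 3 -> match: F0=0 F1=0 F2=0 F3=3; commitIndex=0
Op 3: append 2 -> log_len=5
Op 4: append 3 -> log_len=8
Op 5: F0 acks idx 8 -> match: F0=8 F1=0 F2=0 F3=3; commitIndex=3
Op 6: F1 acks idx 5 -> match: F0=8 F1=5 F2=0 F3=3; commitIndex=5
Op 7: F1 acks idx 7 -> match: F0=8 F1=7 F2=0 F3=3; commitIndex=7
Op 8: append 1 -> log_len=9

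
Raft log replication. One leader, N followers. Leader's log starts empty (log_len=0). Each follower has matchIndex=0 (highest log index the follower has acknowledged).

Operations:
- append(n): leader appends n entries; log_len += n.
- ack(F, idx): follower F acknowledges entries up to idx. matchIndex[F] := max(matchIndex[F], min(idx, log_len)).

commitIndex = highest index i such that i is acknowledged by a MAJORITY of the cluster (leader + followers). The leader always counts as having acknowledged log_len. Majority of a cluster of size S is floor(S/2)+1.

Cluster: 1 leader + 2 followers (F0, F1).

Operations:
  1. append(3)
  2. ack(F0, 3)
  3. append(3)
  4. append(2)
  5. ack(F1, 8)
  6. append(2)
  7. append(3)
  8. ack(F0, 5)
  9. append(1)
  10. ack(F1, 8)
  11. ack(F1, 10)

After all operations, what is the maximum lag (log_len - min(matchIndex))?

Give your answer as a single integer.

Op 1: append 3 -> log_len=3
Op 2: F0 acks idx 3 -> match: F0=3 F1=0; commitIndex=3
Op 3: append 3 -> log_len=6
Op 4: append 2 -> log_len=8
Op 5: F1 acks idx 8 -> match: F0=3 F1=8; commitIndex=8
Op 6: append 2 -> log_len=10
Op 7: append 3 -> log_len=13
Op 8: F0 acks idx 5 -> match: F0=5 F1=8; commitIndex=8
Op 9: append 1 -> log_len=14
Op 10: F1 acks idx 8 -> match: F0=5 F1=8; commitIndex=8
Op 11: F1 acks idx 10 -> match: F0=5 F1=10; commitIndex=10

Answer: 9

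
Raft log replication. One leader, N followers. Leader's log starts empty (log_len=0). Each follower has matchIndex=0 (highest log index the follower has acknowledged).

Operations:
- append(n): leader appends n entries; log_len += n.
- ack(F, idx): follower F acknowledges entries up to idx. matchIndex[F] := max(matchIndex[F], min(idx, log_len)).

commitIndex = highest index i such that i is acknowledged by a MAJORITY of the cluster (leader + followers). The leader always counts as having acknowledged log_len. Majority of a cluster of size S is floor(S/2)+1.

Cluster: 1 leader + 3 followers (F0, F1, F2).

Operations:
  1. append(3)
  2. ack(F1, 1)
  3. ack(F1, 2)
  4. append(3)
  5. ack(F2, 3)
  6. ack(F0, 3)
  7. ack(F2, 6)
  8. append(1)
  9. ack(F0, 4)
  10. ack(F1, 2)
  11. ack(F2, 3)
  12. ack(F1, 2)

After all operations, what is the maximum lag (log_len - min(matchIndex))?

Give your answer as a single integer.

Answer: 5

Derivation:
Op 1: append 3 -> log_len=3
Op 2: F1 acks idx 1 -> match: F0=0 F1=1 F2=0; commitIndex=0
Op 3: F1 acks idx 2 -> match: F0=0 F1=2 F2=0; commitIndex=0
Op 4: append 3 -> log_len=6
Op 5: F2 acks idx 3 -> match: F0=0 F1=2 F2=3; commitIndex=2
Op 6: F0 acks idx 3 -> match: F0=3 F1=2 F2=3; commitIndex=3
Op 7: F2 acks idx 6 -> match: F0=3 F1=2 F2=6; commitIndex=3
Op 8: append 1 -> log_len=7
Op 9: F0 acks idx 4 -> match: F0=4 F1=2 F2=6; commitIndex=4
Op 10: F1 acks idx 2 -> match: F0=4 F1=2 F2=6; commitIndex=4
Op 11: F2 acks idx 3 -> match: F0=4 F1=2 F2=6; commitIndex=4
Op 12: F1 acks idx 2 -> match: F0=4 F1=2 F2=6; commitIndex=4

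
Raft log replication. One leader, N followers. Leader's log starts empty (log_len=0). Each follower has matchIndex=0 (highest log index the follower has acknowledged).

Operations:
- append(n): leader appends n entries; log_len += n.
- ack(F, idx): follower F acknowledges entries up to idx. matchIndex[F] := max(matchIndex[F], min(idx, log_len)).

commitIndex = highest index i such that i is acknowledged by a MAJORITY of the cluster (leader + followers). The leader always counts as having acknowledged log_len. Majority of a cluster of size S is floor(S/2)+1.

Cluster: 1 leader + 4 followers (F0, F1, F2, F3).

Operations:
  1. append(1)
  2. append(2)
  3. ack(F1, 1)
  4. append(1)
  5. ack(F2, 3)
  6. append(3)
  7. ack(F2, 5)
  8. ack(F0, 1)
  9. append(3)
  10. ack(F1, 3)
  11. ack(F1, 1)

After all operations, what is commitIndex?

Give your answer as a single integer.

Op 1: append 1 -> log_len=1
Op 2: append 2 -> log_len=3
Op 3: F1 acks idx 1 -> match: F0=0 F1=1 F2=0 F3=0; commitIndex=0
Op 4: append 1 -> log_len=4
Op 5: F2 acks idx 3 -> match: F0=0 F1=1 F2=3 F3=0; commitIndex=1
Op 6: append 3 -> log_len=7
Op 7: F2 acks idx 5 -> match: F0=0 F1=1 F2=5 F3=0; commitIndex=1
Op 8: F0 acks idx 1 -> match: F0=1 F1=1 F2=5 F3=0; commitIndex=1
Op 9: append 3 -> log_len=10
Op 10: F1 acks idx 3 -> match: F0=1 F1=3 F2=5 F3=0; commitIndex=3
Op 11: F1 acks idx 1 -> match: F0=1 F1=3 F2=5 F3=0; commitIndex=3

Answer: 3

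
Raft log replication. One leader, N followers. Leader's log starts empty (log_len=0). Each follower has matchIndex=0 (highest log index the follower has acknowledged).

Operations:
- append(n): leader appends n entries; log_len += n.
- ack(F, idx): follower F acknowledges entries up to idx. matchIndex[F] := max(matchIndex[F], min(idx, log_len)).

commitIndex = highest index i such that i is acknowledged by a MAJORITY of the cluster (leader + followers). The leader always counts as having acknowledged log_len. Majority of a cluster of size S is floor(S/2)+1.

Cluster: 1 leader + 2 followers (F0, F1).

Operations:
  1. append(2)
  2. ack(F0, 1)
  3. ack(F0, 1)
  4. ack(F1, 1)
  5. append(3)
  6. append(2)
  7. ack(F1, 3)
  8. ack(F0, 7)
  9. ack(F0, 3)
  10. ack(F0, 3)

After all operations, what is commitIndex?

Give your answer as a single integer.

Op 1: append 2 -> log_len=2
Op 2: F0 acks idx 1 -> match: F0=1 F1=0; commitIndex=1
Op 3: F0 acks idx 1 -> match: F0=1 F1=0; commitIndex=1
Op 4: F1 acks idx 1 -> match: F0=1 F1=1; commitIndex=1
Op 5: append 3 -> log_len=5
Op 6: append 2 -> log_len=7
Op 7: F1 acks idx 3 -> match: F0=1 F1=3; commitIndex=3
Op 8: F0 acks idx 7 -> match: F0=7 F1=3; commitIndex=7
Op 9: F0 acks idx 3 -> match: F0=7 F1=3; commitIndex=7
Op 10: F0 acks idx 3 -> match: F0=7 F1=3; commitIndex=7

Answer: 7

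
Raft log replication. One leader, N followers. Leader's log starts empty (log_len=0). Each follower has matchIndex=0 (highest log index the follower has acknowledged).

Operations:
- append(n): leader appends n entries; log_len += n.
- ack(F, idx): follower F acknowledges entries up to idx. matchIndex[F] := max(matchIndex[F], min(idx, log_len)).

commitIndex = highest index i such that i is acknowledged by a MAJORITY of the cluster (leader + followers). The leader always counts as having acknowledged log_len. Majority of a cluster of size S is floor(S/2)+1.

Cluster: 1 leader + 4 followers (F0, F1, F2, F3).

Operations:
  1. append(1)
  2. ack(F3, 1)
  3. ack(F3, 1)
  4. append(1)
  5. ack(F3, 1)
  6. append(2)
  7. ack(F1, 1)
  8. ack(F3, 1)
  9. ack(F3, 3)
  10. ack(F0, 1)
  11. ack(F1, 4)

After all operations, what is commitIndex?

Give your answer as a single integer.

Op 1: append 1 -> log_len=1
Op 2: F3 acks idx 1 -> match: F0=0 F1=0 F2=0 F3=1; commitIndex=0
Op 3: F3 acks idx 1 -> match: F0=0 F1=0 F2=0 F3=1; commitIndex=0
Op 4: append 1 -> log_len=2
Op 5: F3 acks idx 1 -> match: F0=0 F1=0 F2=0 F3=1; commitIndex=0
Op 6: append 2 -> log_len=4
Op 7: F1 acks idx 1 -> match: F0=0 F1=1 F2=0 F3=1; commitIndex=1
Op 8: F3 acks idx 1 -> match: F0=0 F1=1 F2=0 F3=1; commitIndex=1
Op 9: F3 acks idx 3 -> match: F0=0 F1=1 F2=0 F3=3; commitIndex=1
Op 10: F0 acks idx 1 -> match: F0=1 F1=1 F2=0 F3=3; commitIndex=1
Op 11: F1 acks idx 4 -> match: F0=1 F1=4 F2=0 F3=3; commitIndex=3

Answer: 3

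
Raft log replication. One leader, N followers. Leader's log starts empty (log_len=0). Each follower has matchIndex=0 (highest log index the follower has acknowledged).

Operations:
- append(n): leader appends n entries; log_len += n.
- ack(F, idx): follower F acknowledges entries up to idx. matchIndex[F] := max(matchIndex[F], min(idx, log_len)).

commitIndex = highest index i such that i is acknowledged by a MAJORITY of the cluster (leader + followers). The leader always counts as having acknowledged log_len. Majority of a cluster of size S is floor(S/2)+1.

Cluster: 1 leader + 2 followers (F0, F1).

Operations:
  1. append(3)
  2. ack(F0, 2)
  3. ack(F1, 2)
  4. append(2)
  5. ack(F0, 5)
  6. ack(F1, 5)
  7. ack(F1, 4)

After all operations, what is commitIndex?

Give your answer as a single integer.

Op 1: append 3 -> log_len=3
Op 2: F0 acks idx 2 -> match: F0=2 F1=0; commitIndex=2
Op 3: F1 acks idx 2 -> match: F0=2 F1=2; commitIndex=2
Op 4: append 2 -> log_len=5
Op 5: F0 acks idx 5 -> match: F0=5 F1=2; commitIndex=5
Op 6: F1 acks idx 5 -> match: F0=5 F1=5; commitIndex=5
Op 7: F1 acks idx 4 -> match: F0=5 F1=5; commitIndex=5

Answer: 5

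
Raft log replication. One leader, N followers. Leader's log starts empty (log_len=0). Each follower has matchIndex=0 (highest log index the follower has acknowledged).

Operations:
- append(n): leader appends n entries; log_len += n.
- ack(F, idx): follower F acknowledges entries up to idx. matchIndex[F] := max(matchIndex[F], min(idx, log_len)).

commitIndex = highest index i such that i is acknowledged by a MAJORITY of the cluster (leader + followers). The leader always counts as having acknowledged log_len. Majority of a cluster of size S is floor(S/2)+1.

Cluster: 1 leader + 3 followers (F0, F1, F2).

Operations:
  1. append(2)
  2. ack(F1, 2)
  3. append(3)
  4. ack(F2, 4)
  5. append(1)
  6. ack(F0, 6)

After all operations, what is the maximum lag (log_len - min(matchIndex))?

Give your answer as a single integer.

Answer: 4

Derivation:
Op 1: append 2 -> log_len=2
Op 2: F1 acks idx 2 -> match: F0=0 F1=2 F2=0; commitIndex=0
Op 3: append 3 -> log_len=5
Op 4: F2 acks idx 4 -> match: F0=0 F1=2 F2=4; commitIndex=2
Op 5: append 1 -> log_len=6
Op 6: F0 acks idx 6 -> match: F0=6 F1=2 F2=4; commitIndex=4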